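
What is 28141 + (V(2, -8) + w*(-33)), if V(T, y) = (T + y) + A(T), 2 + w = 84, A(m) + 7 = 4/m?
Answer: 25424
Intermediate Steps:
A(m) = -7 + 4/m
w = 82 (w = -2 + 84 = 82)
V(T, y) = -7 + T + y + 4/T (V(T, y) = (T + y) + (-7 + 4/T) = -7 + T + y + 4/T)
28141 + (V(2, -8) + w*(-33)) = 28141 + ((-7 + 2 - 8 + 4/2) + 82*(-33)) = 28141 + ((-7 + 2 - 8 + 4*(½)) - 2706) = 28141 + ((-7 + 2 - 8 + 2) - 2706) = 28141 + (-11 - 2706) = 28141 - 2717 = 25424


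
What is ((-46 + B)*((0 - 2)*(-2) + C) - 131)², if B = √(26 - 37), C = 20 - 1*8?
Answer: 748873 - 27744*I*√11 ≈ 7.4887e+5 - 92017.0*I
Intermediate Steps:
C = 12 (C = 20 - 8 = 12)
B = I*√11 (B = √(-11) = I*√11 ≈ 3.3166*I)
((-46 + B)*((0 - 2)*(-2) + C) - 131)² = ((-46 + I*√11)*((0 - 2)*(-2) + 12) - 131)² = ((-46 + I*√11)*(-2*(-2) + 12) - 131)² = ((-46 + I*√11)*(4 + 12) - 131)² = ((-46 + I*√11)*16 - 131)² = ((-736 + 16*I*√11) - 131)² = (-867 + 16*I*√11)²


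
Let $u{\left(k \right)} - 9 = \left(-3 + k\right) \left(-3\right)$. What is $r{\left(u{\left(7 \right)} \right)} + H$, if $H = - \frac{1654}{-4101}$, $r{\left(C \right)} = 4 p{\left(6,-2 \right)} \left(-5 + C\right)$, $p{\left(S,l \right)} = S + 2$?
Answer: $- \frac{1048202}{4101} \approx -255.6$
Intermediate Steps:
$u{\left(k \right)} = 18 - 3 k$ ($u{\left(k \right)} = 9 + \left(-3 + k\right) \left(-3\right) = 9 - \left(-9 + 3 k\right) = 18 - 3 k$)
$p{\left(S,l \right)} = 2 + S$
$r{\left(C \right)} = -160 + 32 C$ ($r{\left(C \right)} = 4 \left(2 + 6\right) \left(-5 + C\right) = 4 \cdot 8 \left(-5 + C\right) = 32 \left(-5 + C\right) = -160 + 32 C$)
$H = \frac{1654}{4101}$ ($H = \left(-1654\right) \left(- \frac{1}{4101}\right) = \frac{1654}{4101} \approx 0.40332$)
$r{\left(u{\left(7 \right)} \right)} + H = \left(-160 + 32 \left(18 - 21\right)\right) + \frac{1654}{4101} = \left(-160 + 32 \left(-3\right)\right) + \frac{1654}{4101} = \left(-160 - 96\right) + \frac{1654}{4101} = -256 + \frac{1654}{4101} = - \frac{1048202}{4101}$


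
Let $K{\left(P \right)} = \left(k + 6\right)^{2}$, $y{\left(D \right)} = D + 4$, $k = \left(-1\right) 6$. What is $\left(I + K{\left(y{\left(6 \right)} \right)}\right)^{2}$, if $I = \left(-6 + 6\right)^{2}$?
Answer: $0$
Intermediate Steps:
$k = -6$
$y{\left(D \right)} = 4 + D$
$K{\left(P \right)} = 0$ ($K{\left(P \right)} = \left(-6 + 6\right)^{2} = 0^{2} = 0$)
$I = 0$ ($I = 0^{2} = 0$)
$\left(I + K{\left(y{\left(6 \right)} \right)}\right)^{2} = \left(0 + 0\right)^{2} = 0^{2} = 0$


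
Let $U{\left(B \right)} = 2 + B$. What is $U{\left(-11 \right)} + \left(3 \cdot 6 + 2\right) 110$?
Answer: $2191$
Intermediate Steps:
$U{\left(-11 \right)} + \left(3 \cdot 6 + 2\right) 110 = \left(2 - 11\right) + \left(3 \cdot 6 + 2\right) 110 = -9 + \left(18 + 2\right) 110 = -9 + 20 \cdot 110 = -9 + 2200 = 2191$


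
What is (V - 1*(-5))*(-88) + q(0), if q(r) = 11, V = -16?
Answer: 979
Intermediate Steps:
(V - 1*(-5))*(-88) + q(0) = (-16 - 1*(-5))*(-88) + 11 = (-16 + 5)*(-88) + 11 = -11*(-88) + 11 = 968 + 11 = 979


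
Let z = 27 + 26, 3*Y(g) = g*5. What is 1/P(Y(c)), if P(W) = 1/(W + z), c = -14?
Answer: 89/3 ≈ 29.667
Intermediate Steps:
Y(g) = 5*g/3 (Y(g) = (g*5)/3 = (5*g)/3 = 5*g/3)
z = 53
P(W) = 1/(53 + W) (P(W) = 1/(W + 53) = 1/(53 + W))
1/P(Y(c)) = 1/(1/(53 + (5/3)*(-14))) = 1/(1/(53 - 70/3)) = 1/(1/(89/3)) = 1/(3/89) = 89/3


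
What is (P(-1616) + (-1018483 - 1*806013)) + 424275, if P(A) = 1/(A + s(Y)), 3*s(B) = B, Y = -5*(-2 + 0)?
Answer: -6774269201/4838 ≈ -1.4002e+6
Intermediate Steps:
Y = 10 (Y = -5*(-2) = 10)
s(B) = B/3
P(A) = 1/(10/3 + A) (P(A) = 1/(A + (⅓)*10) = 1/(A + 10/3) = 1/(10/3 + A))
(P(-1616) + (-1018483 - 1*806013)) + 424275 = (3/(10 + 3*(-1616)) + (-1018483 - 1*806013)) + 424275 = (3/(10 - 4848) + (-1018483 - 806013)) + 424275 = (3/(-4838) - 1824496) + 424275 = (3*(-1/4838) - 1824496) + 424275 = (-3/4838 - 1824496) + 424275 = -8826911651/4838 + 424275 = -6774269201/4838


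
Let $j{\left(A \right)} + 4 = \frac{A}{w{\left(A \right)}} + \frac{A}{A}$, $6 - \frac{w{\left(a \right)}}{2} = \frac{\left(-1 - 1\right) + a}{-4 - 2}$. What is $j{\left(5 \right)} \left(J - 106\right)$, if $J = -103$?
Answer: $\frac{7106}{13} \approx 546.62$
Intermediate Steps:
$w{\left(a \right)} = \frac{34}{3} + \frac{a}{3}$ ($w{\left(a \right)} = 12 - 2 \frac{\left(-1 - 1\right) + a}{-4 - 2} = 12 - 2 \frac{-2 + a}{-6} = 12 - 2 \left(-2 + a\right) \left(- \frac{1}{6}\right) = 12 - 2 \left(\frac{1}{3} - \frac{a}{6}\right) = 12 + \left(- \frac{2}{3} + \frac{a}{3}\right) = \frac{34}{3} + \frac{a}{3}$)
$j{\left(A \right)} = -3 + \frac{A}{\frac{34}{3} + \frac{A}{3}}$ ($j{\left(A \right)} = -4 + \left(\frac{A}{\frac{34}{3} + \frac{A}{3}} + \frac{A}{A}\right) = -4 + \left(\frac{A}{\frac{34}{3} + \frac{A}{3}} + 1\right) = -4 + \left(1 + \frac{A}{\frac{34}{3} + \frac{A}{3}}\right) = -3 + \frac{A}{\frac{34}{3} + \frac{A}{3}}$)
$j{\left(5 \right)} \left(J - 106\right) = - \frac{102}{34 + 5} \left(-103 - 106\right) = - \frac{102}{39} \left(-209\right) = \left(-102\right) \frac{1}{39} \left(-209\right) = \left(- \frac{34}{13}\right) \left(-209\right) = \frac{7106}{13}$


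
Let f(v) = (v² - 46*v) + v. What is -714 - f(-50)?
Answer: -5464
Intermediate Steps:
f(v) = v² - 45*v
-714 - f(-50) = -714 - (-50)*(-45 - 50) = -714 - (-50)*(-95) = -714 - 1*4750 = -714 - 4750 = -5464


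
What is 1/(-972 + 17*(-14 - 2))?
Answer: -1/1244 ≈ -0.00080386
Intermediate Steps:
1/(-972 + 17*(-14 - 2)) = 1/(-972 + 17*(-16)) = 1/(-972 - 272) = 1/(-1244) = -1/1244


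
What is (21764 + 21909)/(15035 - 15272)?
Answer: -43673/237 ≈ -184.27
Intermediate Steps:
(21764 + 21909)/(15035 - 15272) = 43673/(-237) = 43673*(-1/237) = -43673/237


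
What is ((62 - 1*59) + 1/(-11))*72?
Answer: 2304/11 ≈ 209.45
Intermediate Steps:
((62 - 1*59) + 1/(-11))*72 = ((62 - 59) - 1/11)*72 = (3 - 1/11)*72 = (32/11)*72 = 2304/11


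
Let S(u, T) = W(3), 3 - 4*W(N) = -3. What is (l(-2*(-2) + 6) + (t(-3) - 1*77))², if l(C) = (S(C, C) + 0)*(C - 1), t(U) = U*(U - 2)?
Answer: 9409/4 ≈ 2352.3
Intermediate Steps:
W(N) = 3/2 (W(N) = ¾ - ¼*(-3) = ¾ + ¾ = 3/2)
t(U) = U*(-2 + U)
S(u, T) = 3/2
l(C) = -3/2 + 3*C/2 (l(C) = (3/2 + 0)*(C - 1) = 3*(-1 + C)/2 = -3/2 + 3*C/2)
(l(-2*(-2) + 6) + (t(-3) - 1*77))² = ((-3/2 + 3*(-2*(-2) + 6)/2) + (-3*(-2 - 3) - 1*77))² = ((-3/2 + 3*(4 + 6)/2) + (-3*(-5) - 77))² = ((-3/2 + (3/2)*10) + (15 - 77))² = ((-3/2 + 15) - 62)² = (27/2 - 62)² = (-97/2)² = 9409/4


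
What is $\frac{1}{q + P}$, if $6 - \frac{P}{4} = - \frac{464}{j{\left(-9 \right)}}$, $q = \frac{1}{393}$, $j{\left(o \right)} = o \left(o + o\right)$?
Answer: $\frac{10611}{376259} \approx 0.028201$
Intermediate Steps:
$j{\left(o \right)} = 2 o^{2}$ ($j{\left(o \right)} = o 2 o = 2 o^{2}$)
$q = \frac{1}{393} \approx 0.0025445$
$P = \frac{2872}{81}$ ($P = 24 - 4 \left(- \frac{464}{2 \left(-9\right)^{2}}\right) = 24 - 4 \left(- \frac{464}{2 \cdot 81}\right) = 24 - 4 \left(- \frac{464}{162}\right) = 24 - 4 \left(\left(-464\right) \frac{1}{162}\right) = 24 - - \frac{928}{81} = 24 + \frac{928}{81} = \frac{2872}{81} \approx 35.457$)
$\frac{1}{q + P} = \frac{1}{\frac{1}{393} + \frac{2872}{81}} = \frac{1}{\frac{376259}{10611}} = \frac{10611}{376259}$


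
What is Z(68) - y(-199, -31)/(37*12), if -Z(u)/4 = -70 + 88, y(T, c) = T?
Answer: -31769/444 ≈ -71.552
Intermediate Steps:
Z(u) = -72 (Z(u) = -4*(-70 + 88) = -4*18 = -72)
Z(68) - y(-199, -31)/(37*12) = -72 - (-199)/(37*12) = -72 - (-199)/444 = -72 - 1*(-199/444) = -72 + 199/444 = -31769/444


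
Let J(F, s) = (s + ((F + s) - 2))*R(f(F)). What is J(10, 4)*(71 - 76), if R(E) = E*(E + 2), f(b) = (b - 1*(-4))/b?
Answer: -1904/5 ≈ -380.80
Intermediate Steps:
f(b) = (4 + b)/b (f(b) = (b + 4)/b = (4 + b)/b)
R(E) = E*(2 + E)
J(F, s) = (2 + (4 + F)/F)*(4 + F)*(-2 + F + 2*s)/F (J(F, s) = (s + ((F + s) - 2))*(((4 + F)/F)*(2 + (4 + F)/F)) = (s + (-2 + F + s))*((2 + (4 + F)/F)*(4 + F)/F) = (-2 + F + 2*s)*((2 + (4 + F)/F)*(4 + F)/F) = (2 + (4 + F)/F)*(4 + F)*(-2 + F + 2*s)/F)
J(10, 4)*(71 - 76) = ((4 + 10)*(4 + 3*10)*(-2 + 10 + 2*4)/10²)*(71 - 76) = ((1/100)*14*(4 + 30)*(-2 + 10 + 8))*(-5) = ((1/100)*14*34*16)*(-5) = (1904/25)*(-5) = -1904/5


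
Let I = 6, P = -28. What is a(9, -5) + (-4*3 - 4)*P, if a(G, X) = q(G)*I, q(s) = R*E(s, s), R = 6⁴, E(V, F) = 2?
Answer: 16000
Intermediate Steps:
R = 1296
q(s) = 2592 (q(s) = 1296*2 = 2592)
a(G, X) = 15552 (a(G, X) = 2592*6 = 15552)
a(9, -5) + (-4*3 - 4)*P = 15552 + (-4*3 - 4)*(-28) = 15552 + (-12 - 4)*(-28) = 15552 - 16*(-28) = 15552 + 448 = 16000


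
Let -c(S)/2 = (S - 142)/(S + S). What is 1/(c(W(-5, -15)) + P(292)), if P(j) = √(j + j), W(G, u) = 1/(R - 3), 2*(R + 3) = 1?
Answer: -391/305470 - √146/305470 ≈ -0.0013195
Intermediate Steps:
R = -5/2 (R = -3 + (½)*1 = -3 + ½ = -5/2 ≈ -2.5000)
W(G, u) = -2/11 (W(G, u) = 1/(-5/2 - 3) = 1/(-11/2) = -2/11)
P(j) = √2*√j (P(j) = √(2*j) = √2*√j)
c(S) = -(-142 + S)/S (c(S) = -2*(S - 142)/(S + S) = -2*(-142 + S)/(2*S) = -2*(-142 + S)*1/(2*S) = -(-142 + S)/S)
1/(c(W(-5, -15)) + P(292)) = 1/((142 - 1*(-2/11))/(-2/11) + √2*√292) = 1/(-11*(142 + 2/11)/2 + √2*(2*√73)) = 1/(-11/2*1564/11 + 2*√146) = 1/(-782 + 2*√146)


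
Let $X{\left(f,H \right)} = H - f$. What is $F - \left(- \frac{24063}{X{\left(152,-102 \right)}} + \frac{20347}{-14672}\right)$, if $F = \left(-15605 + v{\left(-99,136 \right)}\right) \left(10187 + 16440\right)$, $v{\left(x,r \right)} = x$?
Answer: $- \frac{779158227786451}{1863344} \approx -4.1815 \cdot 10^{8}$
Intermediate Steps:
$F = -418150408$ ($F = \left(-15605 - 99\right) \left(10187 + 16440\right) = \left(-15704\right) 26627 = -418150408$)
$F - \left(- \frac{24063}{X{\left(152,-102 \right)}} + \frac{20347}{-14672}\right) = -418150408 - \left(- \frac{24063}{-102 - 152} + \frac{20347}{-14672}\right) = -418150408 - \left(- \frac{24063}{-102 - 152} + 20347 \left(- \frac{1}{14672}\right)\right) = -418150408 - \left(- \frac{24063}{-254} - \frac{20347}{14672}\right) = -418150408 - \left(\left(-24063\right) \left(- \frac{1}{254}\right) - \frac{20347}{14672}\right) = -418150408 - \left(\frac{24063}{254} - \frac{20347}{14672}\right) = -418150408 - \frac{173942099}{1863344} = - \frac{779158227786451}{1863344}$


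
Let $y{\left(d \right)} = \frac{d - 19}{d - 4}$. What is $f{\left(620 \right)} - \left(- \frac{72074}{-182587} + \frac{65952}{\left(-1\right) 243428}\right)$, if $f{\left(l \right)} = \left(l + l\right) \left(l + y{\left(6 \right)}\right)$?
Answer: $\frac{8453111044950698}{11111697059} \approx 7.6074 \cdot 10^{5}$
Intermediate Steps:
$y{\left(d \right)} = \frac{-19 + d}{-4 + d}$
$f{\left(l \right)} = 2 l \left(- \frac{13}{2} + l\right)$ ($f{\left(l \right)} = \left(l + l\right) \left(l + \frac{-19 + 6}{-4 + 6}\right) = 2 l \left(l + \frac{1}{2} \left(-13\right)\right) = 2 l \left(l - \frac{13}{2}\right) = 2 l \left(- \frac{13}{2} + l\right)$)
$f{\left(620 \right)} - \left(- \frac{72074}{-182587} + \frac{65952}{\left(-1\right) 243428}\right) = 620 \left(-13 + 2 \cdot 620\right) - \left(- \frac{72074}{-182587} + \frac{65952}{\left(-1\right) 243428}\right) = 620 \left(-13 + 1240\right) - \left(\left(-72074\right) \left(- \frac{1}{182587}\right) + \frac{65952}{-243428}\right) = 620 \cdot 1227 - \left(\frac{72074}{182587} + 65952 \left(- \frac{1}{243428}\right)\right) = 760740 - \left(\frac{72074}{182587} - \frac{16488}{60857}\right) = 760740 - \frac{1375712962}{11111697059} = \frac{8453111044950698}{11111697059}$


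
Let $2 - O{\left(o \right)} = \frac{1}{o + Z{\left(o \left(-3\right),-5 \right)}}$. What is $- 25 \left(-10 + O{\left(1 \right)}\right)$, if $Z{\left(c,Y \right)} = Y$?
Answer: $\frac{775}{4} \approx 193.75$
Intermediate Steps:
$O{\left(o \right)} = 2 - \frac{1}{-5 + o}$ ($O{\left(o \right)} = 2 - \frac{1}{o - 5} = 2 - \frac{1}{-5 + o}$)
$- 25 \left(-10 + O{\left(1 \right)}\right) = - 25 \left(-10 + \frac{-11 + 2 \cdot 1}{-5 + 1}\right) = - 25 \left(-10 + \frac{-11 + 2}{-4}\right) = - 25 \left(-10 - - \frac{9}{4}\right) = - 25 \left(-10 + \frac{9}{4}\right) = \left(-25\right) \left(- \frac{31}{4}\right) = \frac{775}{4}$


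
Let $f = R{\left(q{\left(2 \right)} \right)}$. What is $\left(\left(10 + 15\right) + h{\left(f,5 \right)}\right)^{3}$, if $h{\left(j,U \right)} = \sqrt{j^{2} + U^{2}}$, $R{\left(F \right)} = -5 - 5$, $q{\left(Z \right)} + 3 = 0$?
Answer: $25000 + 10000 \sqrt{5} \approx 47361.0$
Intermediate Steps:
$q{\left(Z \right)} = -3$ ($q{\left(Z \right)} = -3 + 0 = -3$)
$R{\left(F \right)} = -10$ ($R{\left(F \right)} = -5 - 5 = -10$)
$f = -10$
$h{\left(j,U \right)} = \sqrt{U^{2} + j^{2}}$
$\left(\left(10 + 15\right) + h{\left(f,5 \right)}\right)^{3} = \left(\left(10 + 15\right) + \sqrt{5^{2} + \left(-10\right)^{2}}\right)^{3} = \left(25 + \sqrt{25 + 100}\right)^{3} = \left(25 + \sqrt{125}\right)^{3} = \left(25 + 5 \sqrt{5}\right)^{3}$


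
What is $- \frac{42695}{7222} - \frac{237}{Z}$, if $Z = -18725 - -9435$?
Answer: $- \frac{98731234}{16773095} \approx -5.8863$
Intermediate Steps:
$Z = -9290$ ($Z = -18725 + 9435 = -9290$)
$- \frac{42695}{7222} - \frac{237}{Z} = - \frac{42695}{7222} - \frac{237}{-9290} = \left(-42695\right) \frac{1}{7222} - - \frac{237}{9290} = - \frac{42695}{7222} + \frac{237}{9290} = - \frac{98731234}{16773095}$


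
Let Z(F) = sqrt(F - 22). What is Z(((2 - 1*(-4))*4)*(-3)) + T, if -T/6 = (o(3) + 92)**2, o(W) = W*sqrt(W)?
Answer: -50946 - 3312*sqrt(3) + I*sqrt(94) ≈ -56683.0 + 9.6954*I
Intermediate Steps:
o(W) = W**(3/2)
T = -6*(92 + 3*sqrt(3))**2 (T = -6*(3**(3/2) + 92)**2 = -6*(3*sqrt(3) + 92)**2 = -6*(92 + 3*sqrt(3))**2 ≈ -56683.)
Z(F) = sqrt(-22 + F)
Z(((2 - 1*(-4))*4)*(-3)) + T = sqrt(-22 + ((2 - 1*(-4))*4)*(-3)) + (-50946 - 3312*sqrt(3)) = sqrt(-22 + ((2 + 4)*4)*(-3)) + (-50946 - 3312*sqrt(3)) = sqrt(-22 + (6*4)*(-3)) + (-50946 - 3312*sqrt(3)) = sqrt(-22 + 24*(-3)) + (-50946 - 3312*sqrt(3)) = sqrt(-22 - 72) + (-50946 - 3312*sqrt(3)) = sqrt(-94) + (-50946 - 3312*sqrt(3)) = I*sqrt(94) + (-50946 - 3312*sqrt(3)) = -50946 - 3312*sqrt(3) + I*sqrt(94)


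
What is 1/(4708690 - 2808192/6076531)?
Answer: 6076531/28612497946198 ≈ 2.1237e-7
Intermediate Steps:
1/(4708690 - 2808192/6076531) = 1/(28612497946198/6076531) = 6076531/28612497946198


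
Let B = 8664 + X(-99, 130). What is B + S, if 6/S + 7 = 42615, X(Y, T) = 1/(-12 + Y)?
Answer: 20488121045/2364744 ≈ 8664.0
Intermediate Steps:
S = 3/21304 (S = 6/(-7 + 42615) = 6/42608 = 6*(1/42608) = 3/21304 ≈ 0.00014082)
B = 961703/111 (B = 8664 + 1/(-12 - 99) = 8664 + 1/(-111) = 8664 - 1/111 = 961703/111 ≈ 8664.0)
B + S = 961703/111 + 3/21304 = 20488121045/2364744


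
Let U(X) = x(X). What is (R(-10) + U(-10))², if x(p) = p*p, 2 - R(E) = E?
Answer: 12544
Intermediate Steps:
R(E) = 2 - E
x(p) = p²
U(X) = X²
(R(-10) + U(-10))² = ((2 - 1*(-10)) + (-10)²)² = ((2 + 10) + 100)² = (12 + 100)² = 112² = 12544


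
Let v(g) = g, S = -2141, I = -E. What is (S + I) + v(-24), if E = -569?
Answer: -1596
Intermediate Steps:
I = 569 (I = -1*(-569) = 569)
(S + I) + v(-24) = (-2141 + 569) - 24 = -1572 - 24 = -1596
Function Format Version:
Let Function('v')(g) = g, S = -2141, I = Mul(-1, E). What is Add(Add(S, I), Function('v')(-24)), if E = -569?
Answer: -1596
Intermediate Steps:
I = 569 (I = Mul(-1, -569) = 569)
Add(Add(S, I), Function('v')(-24)) = Add(Add(-2141, 569), -24) = Add(-1572, -24) = -1596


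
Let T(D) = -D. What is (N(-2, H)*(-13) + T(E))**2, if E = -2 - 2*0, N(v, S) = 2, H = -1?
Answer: 576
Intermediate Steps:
E = -2 (E = -2 + 0 = -2)
(N(-2, H)*(-13) + T(E))**2 = (2*(-13) - 1*(-2))**2 = (-26 + 2)**2 = (-24)**2 = 576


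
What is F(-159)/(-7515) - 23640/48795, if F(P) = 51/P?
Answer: -627657619/1295653635 ≈ -0.48443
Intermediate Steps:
F(-159)/(-7515) - 23640/48795 = (51/(-159))/(-7515) - 23640/48795 = (51*(-1/159))*(-1/7515) - 23640*1/48795 = -17/53*(-1/7515) - 1576/3253 = 17/398295 - 1576/3253 = -627657619/1295653635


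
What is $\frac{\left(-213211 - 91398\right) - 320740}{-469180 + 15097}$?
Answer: $\frac{625349}{454083} \approx 1.3772$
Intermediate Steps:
$\frac{\left(-213211 - 91398\right) - 320740}{-469180 + 15097} = \frac{\left(-213211 - 91398\right) - 320740}{-454083} = \left(-304609 - 320740\right) \left(- \frac{1}{454083}\right) = \left(-625349\right) \left(- \frac{1}{454083}\right) = \frac{625349}{454083}$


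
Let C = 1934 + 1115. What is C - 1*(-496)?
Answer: 3545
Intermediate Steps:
C = 3049
C - 1*(-496) = 3049 - 1*(-496) = 3049 + 496 = 3545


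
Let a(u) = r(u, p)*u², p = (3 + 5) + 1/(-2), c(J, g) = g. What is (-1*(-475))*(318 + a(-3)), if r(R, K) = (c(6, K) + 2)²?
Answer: 2147475/4 ≈ 5.3687e+5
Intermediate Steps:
p = 15/2 (p = 8 - ½ = 15/2 ≈ 7.5000)
r(R, K) = (2 + K)² (r(R, K) = (K + 2)² = (2 + K)²)
a(u) = 361*u²/4 (a(u) = (2 + 15/2)²*u² = (19/2)²*u² = 361*u²/4)
(-1*(-475))*(318 + a(-3)) = (-1*(-475))*(318 + (361/4)*(-3)²) = 475*(318 + (361/4)*9) = 475*(318 + 3249/4) = 475*(4521/4) = 2147475/4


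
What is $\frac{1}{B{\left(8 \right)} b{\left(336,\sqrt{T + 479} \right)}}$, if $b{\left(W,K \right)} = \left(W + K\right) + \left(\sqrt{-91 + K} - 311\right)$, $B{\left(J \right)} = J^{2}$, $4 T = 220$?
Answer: $\frac{1}{64 \left(25 + \sqrt{534} + i \sqrt{91 - \sqrt{534}}\right)} \approx 0.00031553 - 5.4042 \cdot 10^{-5} i$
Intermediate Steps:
$T = 55$ ($T = \frac{1}{4} \cdot 220 = 55$)
$b{\left(W,K \right)} = -311 + K + W + \sqrt{-91 + K}$ ($b{\left(W,K \right)} = \left(K + W\right) + \left(-311 + \sqrt{-91 + K}\right) = -311 + K + W + \sqrt{-91 + K}$)
$\frac{1}{B{\left(8 \right)} b{\left(336,\sqrt{T + 479} \right)}} = \frac{1}{8^{2} \left(-311 + \sqrt{55 + 479} + 336 + \sqrt{-91 + \sqrt{55 + 479}}\right)} = \frac{1}{64 \left(-311 + \sqrt{534} + 336 + \sqrt{-91 + \sqrt{534}}\right)} = \frac{1}{64 \left(25 + \sqrt{534} + \sqrt{-91 + \sqrt{534}}\right)}$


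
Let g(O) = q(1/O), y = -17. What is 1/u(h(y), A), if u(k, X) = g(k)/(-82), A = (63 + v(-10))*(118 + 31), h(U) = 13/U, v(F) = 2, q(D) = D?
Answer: 1066/17 ≈ 62.706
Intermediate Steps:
g(O) = 1/O
A = 9685 (A = (63 + 2)*(118 + 31) = 65*149 = 9685)
u(k, X) = -1/(82*k) (u(k, X) = 1/(k*(-82)) = -1/82/k = -1/(82*k))
1/u(h(y), A) = 1/(-1/(82*(13/(-17)))) = 1/(-1/(82*(13*(-1/17)))) = 1/(-1/(82*(-13/17))) = 1/(-1/82*(-17/13)) = 1/(17/1066) = 1066/17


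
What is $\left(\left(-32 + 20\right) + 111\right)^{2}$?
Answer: $9801$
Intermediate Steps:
$\left(\left(-32 + 20\right) + 111\right)^{2} = \left(-12 + 111\right)^{2} = 99^{2} = 9801$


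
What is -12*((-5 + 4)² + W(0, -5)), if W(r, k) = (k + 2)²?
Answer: -120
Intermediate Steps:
W(r, k) = (2 + k)²
-12*((-5 + 4)² + W(0, -5)) = -12*((-5 + 4)² + (2 - 5)²) = -12*((-1)² + (-3)²) = -12*(1 + 9) = -12*10 = -120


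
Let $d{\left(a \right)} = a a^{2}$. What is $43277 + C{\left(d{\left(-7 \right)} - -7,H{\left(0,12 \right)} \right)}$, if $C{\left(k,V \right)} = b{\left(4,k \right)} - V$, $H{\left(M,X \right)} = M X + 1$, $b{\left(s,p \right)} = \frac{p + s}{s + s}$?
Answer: $\frac{86469}{2} \approx 43235.0$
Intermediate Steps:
$b{\left(s,p \right)} = \frac{p + s}{2 s}$
$d{\left(a \right)} = a^{3}$
$H{\left(M,X \right)} = 1 + M X$
$C{\left(k,V \right)} = \frac{1}{2} - V + \frac{k}{8}$ ($C{\left(k,V \right)} = \frac{k + 4}{2 \cdot 4} - V = \frac{1}{2} \cdot \frac{1}{4} \left(4 + k\right) - V = \left(\frac{1}{2} + \frac{k}{8}\right) - V = \frac{1}{2} - V + \frac{k}{8}$)
$43277 + C{\left(d{\left(-7 \right)} - -7,H{\left(0,12 \right)} \right)} = 43277 + \left(\frac{1}{2} - \left(1 + 0 \cdot 12\right) + \frac{\left(-7\right)^{3} - -7}{8}\right) = 43277 + \left(\frac{1}{2} - \left(1 + 0\right) + \frac{-343 + 7}{8}\right) = 43277 + \left(\frac{1}{2} - 1 + \frac{1}{8} \left(-336\right)\right) = 43277 - \frac{85}{2} = \frac{86469}{2}$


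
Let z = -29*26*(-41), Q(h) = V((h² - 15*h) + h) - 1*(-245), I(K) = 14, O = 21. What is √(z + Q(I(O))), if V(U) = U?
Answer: √31159 ≈ 176.52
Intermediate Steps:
Q(h) = 245 + h² - 14*h (Q(h) = ((h² - 15*h) + h) - 1*(-245) = (h² - 14*h) + 245 = 245 + h² - 14*h)
z = 30914 (z = -754*(-41) = 30914)
√(z + Q(I(O))) = √(30914 + (245 + 14*(-14 + 14))) = √(30914 + (245 + 14*0)) = √(30914 + (245 + 0)) = √(30914 + 245) = √31159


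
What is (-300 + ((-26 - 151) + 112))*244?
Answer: -89060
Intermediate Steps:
(-300 + ((-26 - 151) + 112))*244 = (-300 + (-177 + 112))*244 = (-300 - 65)*244 = -365*244 = -89060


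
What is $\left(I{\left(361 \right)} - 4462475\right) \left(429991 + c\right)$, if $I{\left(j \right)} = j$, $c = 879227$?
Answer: $-5841879966852$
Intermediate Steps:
$\left(I{\left(361 \right)} - 4462475\right) \left(429991 + c\right) = \left(361 - 4462475\right) \left(429991 + 879227\right) = \left(-4462114\right) 1309218 = -5841879966852$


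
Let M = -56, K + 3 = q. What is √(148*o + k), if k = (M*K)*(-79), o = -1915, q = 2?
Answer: 34*I*√249 ≈ 536.51*I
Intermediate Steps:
K = -1 (K = -3 + 2 = -1)
k = -4424 (k = -56*(-1)*(-79) = 56*(-79) = -4424)
√(148*o + k) = √(148*(-1915) - 4424) = √(-283420 - 4424) = √(-287844) = 34*I*√249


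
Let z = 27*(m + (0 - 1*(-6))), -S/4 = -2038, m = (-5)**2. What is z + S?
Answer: 8989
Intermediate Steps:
m = 25
S = 8152 (S = -4*(-2038) = 8152)
z = 837 (z = 27*(25 + (0 - 1*(-6))) = 27*(25 + (0 + 6)) = 27*(25 + 6) = 27*31 = 837)
z + S = 837 + 8152 = 8989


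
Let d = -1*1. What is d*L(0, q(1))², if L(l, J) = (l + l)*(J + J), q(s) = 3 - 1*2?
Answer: 0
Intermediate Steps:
q(s) = 1 (q(s) = 3 - 2 = 1)
L(l, J) = 4*J*l (L(l, J) = (2*l)*(2*J) = 4*J*l)
d = -1
d*L(0, q(1))² = -(4*1*0)² = -1*0² = -1*0 = 0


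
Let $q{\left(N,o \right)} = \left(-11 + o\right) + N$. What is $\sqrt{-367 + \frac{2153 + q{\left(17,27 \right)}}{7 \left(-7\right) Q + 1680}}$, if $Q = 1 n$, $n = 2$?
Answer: $\frac{2 i \sqrt{57190091}}{791} \approx 19.121 i$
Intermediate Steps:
$q{\left(N,o \right)} = -11 + N + o$
$Q = 2$ ($Q = 1 \cdot 2 = 2$)
$\sqrt{-367 + \frac{2153 + q{\left(17,27 \right)}}{7 \left(-7\right) Q + 1680}} = \sqrt{-367 + \frac{2153 + \left(-11 + 17 + 27\right)}{7 \left(-7\right) 2 + 1680}} = \sqrt{-367 + \frac{2153 + 33}{\left(-49\right) 2 + 1680}} = \sqrt{-367 + \frac{2186}{-98 + 1680}} = \sqrt{-367 + \frac{2186}{1582}} = \sqrt{-367 + 2186 \cdot \frac{1}{1582}} = \sqrt{-367 + \frac{1093}{791}} = \sqrt{- \frac{289204}{791}} = \frac{2 i \sqrt{57190091}}{791}$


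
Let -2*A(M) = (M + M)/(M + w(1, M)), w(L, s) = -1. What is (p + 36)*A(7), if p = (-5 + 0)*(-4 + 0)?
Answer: -196/3 ≈ -65.333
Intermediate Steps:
A(M) = -M/(-1 + M) (A(M) = -(M + M)/(2*(M - 1)) = -2*M/(2*(-1 + M)) = -M/(-1 + M))
p = 20 (p = -5*(-4) = 20)
(p + 36)*A(7) = (20 + 36)*(-1*7/(-1 + 7)) = 56*(-1*7/6) = 56*(-1*7*⅙) = 56*(-7/6) = -196/3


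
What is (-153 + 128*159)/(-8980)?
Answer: -20199/8980 ≈ -2.2493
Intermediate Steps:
(-153 + 128*159)/(-8980) = (-153 + 20352)*(-1/8980) = 20199*(-1/8980) = -20199/8980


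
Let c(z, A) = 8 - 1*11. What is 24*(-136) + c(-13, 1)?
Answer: -3267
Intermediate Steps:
c(z, A) = -3 (c(z, A) = 8 - 11 = -3)
24*(-136) + c(-13, 1) = 24*(-136) - 3 = -3264 - 3 = -3267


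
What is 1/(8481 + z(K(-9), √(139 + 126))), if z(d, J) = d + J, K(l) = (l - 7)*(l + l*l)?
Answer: 7329/53713976 - √265/53713976 ≈ 0.00013614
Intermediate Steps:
K(l) = (-7 + l)*(l + l²)
z(d, J) = J + d
1/(8481 + z(K(-9), √(139 + 126))) = 1/(8481 + (√(139 + 126) - 9*(-7 + (-9)² - 6*(-9)))) = 1/(8481 + (√265 - 9*(-7 + 81 + 54))) = 1/(8481 + (√265 - 9*128)) = 1/(8481 + (√265 - 1152)) = 1/(8481 + (-1152 + √265)) = 1/(7329 + √265)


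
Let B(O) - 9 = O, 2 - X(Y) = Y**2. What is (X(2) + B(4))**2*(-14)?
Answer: -1694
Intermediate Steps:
X(Y) = 2 - Y**2
B(O) = 9 + O
(X(2) + B(4))**2*(-14) = ((2 - 1*2**2) + (9 + 4))**2*(-14) = ((2 - 1*4) + 13)**2*(-14) = ((2 - 4) + 13)**2*(-14) = (-2 + 13)**2*(-14) = 11**2*(-14) = 121*(-14) = -1694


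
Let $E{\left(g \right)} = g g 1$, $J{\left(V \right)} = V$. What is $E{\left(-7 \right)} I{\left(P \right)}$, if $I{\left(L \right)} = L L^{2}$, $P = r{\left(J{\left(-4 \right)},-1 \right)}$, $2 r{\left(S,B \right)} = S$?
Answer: $-392$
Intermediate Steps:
$r{\left(S,B \right)} = \frac{S}{2}$
$P = -2$ ($P = \frac{1}{2} \left(-4\right) = -2$)
$I{\left(L \right)} = L^{3}$
$E{\left(g \right)} = g^{2}$ ($E{\left(g \right)} = g^{2} \cdot 1 = g^{2}$)
$E{\left(-7 \right)} I{\left(P \right)} = \left(-7\right)^{2} \left(-2\right)^{3} = 49 \left(-8\right) = -392$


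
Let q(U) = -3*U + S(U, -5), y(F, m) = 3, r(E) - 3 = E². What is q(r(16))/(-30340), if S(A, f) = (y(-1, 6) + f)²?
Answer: 773/30340 ≈ 0.025478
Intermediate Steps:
r(E) = 3 + E²
S(A, f) = (3 + f)²
q(U) = 4 - 3*U (q(U) = -3*U + (3 - 5)² = -3*U + (-2)² = -3*U + 4 = 4 - 3*U)
q(r(16))/(-30340) = (4 - 3*(3 + 16²))/(-30340) = (4 - 3*(3 + 256))*(-1/30340) = (4 - 3*259)*(-1/30340) = (4 - 777)*(-1/30340) = -773*(-1/30340) = 773/30340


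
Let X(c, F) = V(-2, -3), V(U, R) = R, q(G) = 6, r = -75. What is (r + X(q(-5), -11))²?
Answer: 6084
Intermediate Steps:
X(c, F) = -3
(r + X(q(-5), -11))² = (-75 - 3)² = (-78)² = 6084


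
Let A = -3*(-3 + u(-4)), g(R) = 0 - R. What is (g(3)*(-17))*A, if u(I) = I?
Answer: 1071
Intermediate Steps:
g(R) = -R
A = 21 (A = -3*(-3 - 4) = -3*(-7) = 21)
(g(3)*(-17))*A = (-1*3*(-17))*21 = -3*(-17)*21 = 51*21 = 1071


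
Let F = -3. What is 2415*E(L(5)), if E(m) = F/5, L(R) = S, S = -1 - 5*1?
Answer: -1449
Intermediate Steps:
S = -6 (S = -1 - 5 = -6)
L(R) = -6
E(m) = -⅗ (E(m) = -3/5 = -3*⅕ = -⅗)
2415*E(L(5)) = 2415*(-⅗) = -1449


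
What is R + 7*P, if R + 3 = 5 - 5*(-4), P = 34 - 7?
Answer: 211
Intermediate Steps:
P = 27
R = 22 (R = -3 + (5 - 5*(-4)) = -3 + (5 + 20) = -3 + 25 = 22)
R + 7*P = 22 + 7*27 = 22 + 189 = 211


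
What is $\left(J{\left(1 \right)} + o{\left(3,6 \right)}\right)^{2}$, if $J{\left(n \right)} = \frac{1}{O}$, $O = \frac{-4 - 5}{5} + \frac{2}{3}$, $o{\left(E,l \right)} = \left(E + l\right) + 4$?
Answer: $\frac{42436}{289} \approx 146.84$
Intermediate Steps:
$o{\left(E,l \right)} = 4 + E + l$
$O = - \frac{17}{15}$ ($O = \left(-9\right) \frac{1}{5} + 2 \cdot \frac{1}{3} = - \frac{9}{5} + \frac{2}{3} = - \frac{17}{15} \approx -1.1333$)
$J{\left(n \right)} = - \frac{15}{17}$ ($J{\left(n \right)} = \frac{1}{- \frac{17}{15}} = - \frac{15}{17}$)
$\left(J{\left(1 \right)} + o{\left(3,6 \right)}\right)^{2} = \left(- \frac{15}{17} + \left(4 + 3 + 6\right)\right)^{2} = \left(- \frac{15}{17} + 13\right)^{2} = \left(\frac{206}{17}\right)^{2} = \frac{42436}{289}$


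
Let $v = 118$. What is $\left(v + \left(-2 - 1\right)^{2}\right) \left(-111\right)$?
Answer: $-14097$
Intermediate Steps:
$\left(v + \left(-2 - 1\right)^{2}\right) \left(-111\right) = \left(118 + \left(-2 - 1\right)^{2}\right) \left(-111\right) = \left(118 + \left(-3\right)^{2}\right) \left(-111\right) = \left(118 + 9\right) \left(-111\right) = 127 \left(-111\right) = -14097$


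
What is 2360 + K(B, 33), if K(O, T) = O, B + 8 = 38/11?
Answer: 25910/11 ≈ 2355.5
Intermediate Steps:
B = -50/11 (B = -8 + 38/11 = -50/11 ≈ -4.5455)
2360 + K(B, 33) = 2360 - 50/11 = 25910/11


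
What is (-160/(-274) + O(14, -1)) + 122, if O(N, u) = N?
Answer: 18712/137 ≈ 136.58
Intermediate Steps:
(-160/(-274) + O(14, -1)) + 122 = (-160/(-274) + 14) + 122 = (-160*(-1/274) + 14) + 122 = (80/137 + 14) + 122 = 1998/137 + 122 = 18712/137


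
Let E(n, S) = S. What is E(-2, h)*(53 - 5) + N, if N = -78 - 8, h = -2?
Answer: -182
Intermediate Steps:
N = -86
E(-2, h)*(53 - 5) + N = -2*(53 - 5) - 86 = -2*48 - 86 = -96 - 86 = -182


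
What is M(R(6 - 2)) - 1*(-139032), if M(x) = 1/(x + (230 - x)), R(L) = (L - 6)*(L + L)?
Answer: 31977361/230 ≈ 1.3903e+5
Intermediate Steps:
R(L) = 2*L*(-6 + L) (R(L) = (-6 + L)*(2*L) = 2*L*(-6 + L))
M(x) = 1/230
M(R(6 - 2)) - 1*(-139032) = 1/230 - 1*(-139032) = 1/230 + 139032 = 31977361/230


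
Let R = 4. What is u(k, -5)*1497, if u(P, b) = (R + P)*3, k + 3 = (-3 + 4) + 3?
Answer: 22455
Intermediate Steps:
k = 1 (k = -3 + ((-3 + 4) + 3) = -3 + (1 + 3) = -3 + 4 = 1)
u(P, b) = 12 + 3*P (u(P, b) = (4 + P)*3 = 12 + 3*P)
u(k, -5)*1497 = (12 + 3*1)*1497 = (12 + 3)*1497 = 15*1497 = 22455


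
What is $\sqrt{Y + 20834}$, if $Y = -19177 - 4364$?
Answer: $i \sqrt{2707} \approx 52.029 i$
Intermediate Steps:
$Y = -23541$
$\sqrt{Y + 20834} = \sqrt{-23541 + 20834} = \sqrt{-2707} = i \sqrt{2707}$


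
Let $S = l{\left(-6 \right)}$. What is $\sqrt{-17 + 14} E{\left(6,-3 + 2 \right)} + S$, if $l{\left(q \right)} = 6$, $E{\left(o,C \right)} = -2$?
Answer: $6 - 2 i \sqrt{3} \approx 6.0 - 3.4641 i$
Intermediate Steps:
$S = 6$
$\sqrt{-17 + 14} E{\left(6,-3 + 2 \right)} + S = \sqrt{-17 + 14} \left(-2\right) + 6 = \sqrt{-3} \left(-2\right) + 6 = i \sqrt{3} \left(-2\right) + 6 = - 2 i \sqrt{3} + 6 = 6 - 2 i \sqrt{3}$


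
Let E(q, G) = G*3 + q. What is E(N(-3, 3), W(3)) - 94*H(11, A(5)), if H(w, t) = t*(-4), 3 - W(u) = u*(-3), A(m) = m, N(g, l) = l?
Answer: 1919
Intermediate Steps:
W(u) = 3 + 3*u (W(u) = 3 - u*(-3) = 3 - (-3)*u = 3 + 3*u)
E(q, G) = q + 3*G (E(q, G) = 3*G + q = q + 3*G)
H(w, t) = -4*t
E(N(-3, 3), W(3)) - 94*H(11, A(5)) = (3 + 3*(3 + 3*3)) - (-376)*5 = (3 + 3*(3 + 9)) - 94*(-20) = (3 + 3*12) + 1880 = (3 + 36) + 1880 = 39 + 1880 = 1919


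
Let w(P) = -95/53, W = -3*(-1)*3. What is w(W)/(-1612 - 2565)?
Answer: 95/221381 ≈ 0.00042912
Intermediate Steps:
W = 9 (W = 3*3 = 9)
w(P) = -95/53 (w(P) = -95*1/53 = -95/53)
w(W)/(-1612 - 2565) = -95/(53*(-1612 - 2565)) = -95/53/(-4177) = -95/53*(-1/4177) = 95/221381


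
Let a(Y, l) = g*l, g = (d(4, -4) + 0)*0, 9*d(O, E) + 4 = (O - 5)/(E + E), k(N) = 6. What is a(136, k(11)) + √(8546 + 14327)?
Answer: √22873 ≈ 151.24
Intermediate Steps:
d(O, E) = -4/9 + (-5 + O)/(18*E) (d(O, E) = -4/9 + ((O - 5)/(E + E))/9 = -4/9 + ((-5 + O)/((2*E)))/9 = -4/9 + ((-5 + O)*(1/(2*E)))/9 = -4/9 + ((-5 + O)/(2*E))/9 = -4/9 + (-5 + O)/(18*E))
g = 0 (g = ((1/18)*(-5 + 4 - 8*(-4))/(-4) + 0)*0 = ((1/18)*(-¼)*(-5 + 4 + 32) + 0)*0 = ((1/18)*(-¼)*31 + 0)*0 = (-31/72 + 0)*0 = -31/72*0 = 0)
a(Y, l) = 0 (a(Y, l) = 0*l = 0)
a(136, k(11)) + √(8546 + 14327) = 0 + √(8546 + 14327) = 0 + √22873 = √22873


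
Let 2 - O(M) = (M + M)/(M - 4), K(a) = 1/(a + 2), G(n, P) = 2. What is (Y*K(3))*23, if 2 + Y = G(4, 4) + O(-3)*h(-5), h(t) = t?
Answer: -184/7 ≈ -26.286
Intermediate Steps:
K(a) = 1/(2 + a)
O(M) = 2 - 2*M/(-4 + M) (O(M) = 2 - (M + M)/(M - 4) = 2 - 2*M/(-4 + M))
Y = -40/7 (Y = -2 + (2 - 8/(-4 - 3)*(-5)) = -2 + (2 - 8/(-7)*(-5)) = -2 + (2 - 8*(-1/7)*(-5)) = -2 + (2 + (8/7)*(-5)) = -2 + (2 - 40/7) = -2 - 26/7 = -40/7 ≈ -5.7143)
(Y*K(3))*23 = -40/(7*(2 + 3))*23 = -40/7/5*23 = -40/7*1/5*23 = -8/7*23 = -184/7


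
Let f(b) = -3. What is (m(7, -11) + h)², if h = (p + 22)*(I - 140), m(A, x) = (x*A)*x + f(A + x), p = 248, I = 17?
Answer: 1047557956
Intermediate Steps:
m(A, x) = -3 + A*x² (m(A, x) = (x*A)*x - 3 = (A*x)*x - 3 = A*x² - 3 = -3 + A*x²)
h = -33210 (h = (248 + 22)*(17 - 140) = 270*(-123) = -33210)
(m(7, -11) + h)² = ((-3 + 7*(-11)²) - 33210)² = ((-3 + 7*121) - 33210)² = ((-3 + 847) - 33210)² = (844 - 33210)² = (-32366)² = 1047557956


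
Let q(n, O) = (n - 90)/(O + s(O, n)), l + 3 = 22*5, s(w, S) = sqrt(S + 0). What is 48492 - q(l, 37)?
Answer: 61196275/1262 + 17*sqrt(107)/1262 ≈ 48492.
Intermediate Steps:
s(w, S) = sqrt(S)
l = 107 (l = -3 + 22*5 = -3 + 110 = 107)
q(n, O) = (-90 + n)/(O + sqrt(n)) (q(n, O) = (n - 90)/(O + sqrt(n)) = (-90 + n)/(O + sqrt(n)))
48492 - q(l, 37) = 48492 - (-90 + 107)/(37 + sqrt(107)) = 48492 - 17/(37 + sqrt(107))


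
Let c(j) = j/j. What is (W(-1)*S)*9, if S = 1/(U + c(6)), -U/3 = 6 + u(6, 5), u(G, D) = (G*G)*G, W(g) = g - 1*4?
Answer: 9/133 ≈ 0.067669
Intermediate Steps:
W(g) = -4 + g (W(g) = g - 4 = -4 + g)
c(j) = 1
u(G, D) = G³ (u(G, D) = G²*G = G³)
U = -666 (U = -3*(6 + 6³) = -3*(6 + 216) = -3*222 = -666)
S = -1/665 (S = 1/(-666 + 1) = 1/(-665) = -1/665 ≈ -0.0015038)
(W(-1)*S)*9 = ((-4 - 1)*(-1/665))*9 = -5*(-1/665)*9 = (1/133)*9 = 9/133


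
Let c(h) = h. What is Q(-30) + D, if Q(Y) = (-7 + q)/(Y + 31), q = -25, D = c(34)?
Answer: 2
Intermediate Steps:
D = 34
Q(Y) = -32/(31 + Y) (Q(Y) = (-7 - 25)/(Y + 31) = -32/(31 + Y))
Q(-30) + D = -32/(31 - 30) + 34 = -32/1 + 34 = -32*1 + 34 = -32 + 34 = 2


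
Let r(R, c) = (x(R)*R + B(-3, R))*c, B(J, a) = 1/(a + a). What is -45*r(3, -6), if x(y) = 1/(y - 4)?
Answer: -765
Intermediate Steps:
B(J, a) = 1/(2*a)
x(y) = 1/(-4 + y)
r(R, c) = c*(1/(2*R) + R/(-4 + R)) (r(R, c) = (R/(-4 + R) + 1/(2*R))*c = (1/(2*R) + R/(-4 + R))*c = c*(1/(2*R) + R/(-4 + R)))
-45*r(3, -6) = -45*(-6)*(-4 + 3 + 2*3**2)/(2*3*(-4 + 3)) = -45*(-6)*(-4 + 3 + 2*9)/(2*3*(-1)) = -45*(-6)*(-1)*(-4 + 3 + 18)/(2*3) = -45*(-6)*(-1)*17/(2*3) = -45*17 = -765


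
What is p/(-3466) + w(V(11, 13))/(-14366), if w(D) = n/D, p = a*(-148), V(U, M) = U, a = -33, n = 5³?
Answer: -386116117/273859058 ≈ -1.4099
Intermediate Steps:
n = 125
p = 4884 (p = -33*(-148) = 4884)
w(D) = 125/D
p/(-3466) + w(V(11, 13))/(-14366) = 4884/(-3466) + (125/11)/(-14366) = 4884*(-1/3466) + (125*(1/11))*(-1/14366) = -2442/1733 + (125/11)*(-1/14366) = -2442/1733 - 125/158026 = -386116117/273859058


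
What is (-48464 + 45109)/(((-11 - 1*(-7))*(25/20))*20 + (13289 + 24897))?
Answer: -3355/38086 ≈ -0.088090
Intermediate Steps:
(-48464 + 45109)/(((-11 - 1*(-7))*(25/20))*20 + (13289 + 24897)) = -3355/(((-11 + 7)*(25*(1/20)))*20 + 38186) = -3355/(-4*5/4*20 + 38186) = -3355/(-5*20 + 38186) = -3355/(-100 + 38186) = -3355/38086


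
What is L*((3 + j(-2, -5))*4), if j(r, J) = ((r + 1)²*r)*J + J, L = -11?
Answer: -352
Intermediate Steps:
j(r, J) = J + J*r*(1 + r)² (j(r, J) = ((1 + r)²*r)*J + J = (r*(1 + r)²)*J + J = J*r*(1 + r)² + J = J + J*r*(1 + r)²)
L*((3 + j(-2, -5))*4) = -11*(3 - 5*(1 - 2*(1 - 2)²))*4 = -11*(3 - 5*(1 - 2*(-1)²))*4 = -11*(3 - 5*(1 - 2*1))*4 = -11*(3 - 5*(1 - 2))*4 = -11*(3 - 5*(-1))*4 = -11*(3 + 5)*4 = -88*4 = -11*32 = -352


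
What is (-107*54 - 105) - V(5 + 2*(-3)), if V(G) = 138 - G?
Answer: -6022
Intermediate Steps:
(-107*54 - 105) - V(5 + 2*(-3)) = (-107*54 - 105) - (138 - (5 + 2*(-3))) = (-5778 - 105) - (138 - (5 - 6)) = -5883 - (138 - 1*(-1)) = -5883 - (138 + 1) = -5883 - 1*139 = -5883 - 139 = -6022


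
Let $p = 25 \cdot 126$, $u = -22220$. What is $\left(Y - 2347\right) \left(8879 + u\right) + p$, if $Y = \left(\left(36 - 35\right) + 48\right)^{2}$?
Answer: $-717264$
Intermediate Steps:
$Y = 2401$ ($Y = \left(1 + 48\right)^{2} = 49^{2} = 2401$)
$p = 3150$
$\left(Y - 2347\right) \left(8879 + u\right) + p = \left(2401 - 2347\right) \left(8879 - 22220\right) + 3150 = 54 \left(-13341\right) + 3150 = -720414 + 3150 = -717264$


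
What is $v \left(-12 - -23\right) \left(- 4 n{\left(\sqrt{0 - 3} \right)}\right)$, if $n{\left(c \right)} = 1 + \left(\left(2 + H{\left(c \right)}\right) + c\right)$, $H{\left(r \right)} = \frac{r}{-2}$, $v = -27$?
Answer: $3564 + 594 i \sqrt{3} \approx 3564.0 + 1028.8 i$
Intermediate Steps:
$H{\left(r \right)} = - \frac{r}{2}$ ($H{\left(r \right)} = r \left(- \frac{1}{2}\right) = - \frac{r}{2}$)
$n{\left(c \right)} = 3 + \frac{c}{2}$ ($n{\left(c \right)} = 1 + \left(\left(2 - \frac{c}{2}\right) + c\right) = 1 + \left(2 + \frac{c}{2}\right) = 3 + \frac{c}{2}$)
$v \left(-12 - -23\right) \left(- 4 n{\left(\sqrt{0 - 3} \right)}\right) = - 27 \left(-12 - -23\right) \left(- 4 \left(3 + \frac{\sqrt{0 - 3}}{2}\right)\right) = - 27 \left(-12 + 23\right) \left(- 4 \left(3 + \frac{\sqrt{-3}}{2}\right)\right) = \left(-27\right) 11 \left(- 4 \left(3 + \frac{i \sqrt{3}}{2}\right)\right) = - 297 \left(- 4 \left(3 + \frac{i \sqrt{3}}{2}\right)\right) = - 297 \left(-12 - 2 i \sqrt{3}\right) = 3564 + 594 i \sqrt{3}$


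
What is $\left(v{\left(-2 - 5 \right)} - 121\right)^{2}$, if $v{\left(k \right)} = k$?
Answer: $16384$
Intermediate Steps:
$\left(v{\left(-2 - 5 \right)} - 121\right)^{2} = \left(\left(-2 - 5\right) - 121\right)^{2} = \left(-7 - 121\right)^{2} = \left(-128\right)^{2} = 16384$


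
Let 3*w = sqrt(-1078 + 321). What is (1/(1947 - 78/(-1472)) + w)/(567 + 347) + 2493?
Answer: 1632653651699/654895167 + I*sqrt(757)/2742 ≈ 2493.0 + 0.010034*I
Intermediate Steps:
w = I*sqrt(757)/3 (w = sqrt(-1078 + 321)/3 = sqrt(-757)/3 = (I*sqrt(757))/3 = I*sqrt(757)/3 ≈ 9.1712*I)
(1/(1947 - 78/(-1472)) + w)/(567 + 347) + 2493 = (1/(1947 - 78/(-1472)) + I*sqrt(757)/3)/(567 + 347) + 2493 = (1/(1947 - 78*(-1/1472)) + I*sqrt(757)/3)/914 + 2493 = (1/(1947 + 39/736) + I*sqrt(757)/3)*(1/914) + 2493 = (1/(1433031/736) + I*sqrt(757)/3)*(1/914) + 2493 = (736/1433031 + I*sqrt(757)/3)*(1/914) + 2493 = (368/654895167 + I*sqrt(757)/2742) + 2493 = 1632653651699/654895167 + I*sqrt(757)/2742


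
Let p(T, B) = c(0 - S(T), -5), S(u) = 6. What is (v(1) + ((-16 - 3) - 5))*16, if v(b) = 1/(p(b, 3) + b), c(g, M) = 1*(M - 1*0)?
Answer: -388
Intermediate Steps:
c(g, M) = M (c(g, M) = 1*(M + 0) = 1*M = M)
p(T, B) = -5
v(b) = 1/(-5 + b)
(v(1) + ((-16 - 3) - 5))*16 = (1/(-5 + 1) + ((-16 - 3) - 5))*16 = (1/(-4) + (-19 - 5))*16 = (-¼ - 24)*16 = -97/4*16 = -388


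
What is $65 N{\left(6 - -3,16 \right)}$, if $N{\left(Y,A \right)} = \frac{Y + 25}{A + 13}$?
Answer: $\frac{2210}{29} \approx 76.207$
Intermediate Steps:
$N{\left(Y,A \right)} = \frac{25 + Y}{13 + A}$
$65 N{\left(6 - -3,16 \right)} = 65 \frac{25 + \left(6 - -3\right)}{13 + 16} = 65 \frac{25 + \left(6 + 3\right)}{29} = 65 \frac{25 + 9}{29} = 65 \cdot \frac{1}{29} \cdot 34 = 65 \cdot \frac{34}{29} = \frac{2210}{29}$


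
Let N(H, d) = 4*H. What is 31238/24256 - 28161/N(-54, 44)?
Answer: 1596807/12128 ≈ 131.66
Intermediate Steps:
31238/24256 - 28161/N(-54, 44) = 31238/24256 - 28161/(4*(-54)) = 31238*(1/24256) - 28161/(-216) = 15619/12128 - 28161*(-1/216) = 15619/12128 + 1043/8 = 1596807/12128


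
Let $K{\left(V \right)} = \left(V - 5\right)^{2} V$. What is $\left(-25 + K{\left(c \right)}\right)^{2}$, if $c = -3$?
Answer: $47089$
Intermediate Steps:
$K{\left(V \right)} = V \left(-5 + V\right)^{2}$ ($K{\left(V \right)} = \left(-5 + V\right)^{2} V = V \left(-5 + V\right)^{2}$)
$\left(-25 + K{\left(c \right)}\right)^{2} = \left(-25 - 3 \left(-5 - 3\right)^{2}\right)^{2} = \left(-25 - 3 \left(-8\right)^{2}\right)^{2} = \left(-25 - 192\right)^{2} = \left(-217\right)^{2} = 47089$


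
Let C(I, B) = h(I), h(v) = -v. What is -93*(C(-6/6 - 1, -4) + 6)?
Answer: -744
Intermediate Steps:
C(I, B) = -I
-93*(C(-6/6 - 1, -4) + 6) = -93*(-(-6/6 - 1) + 6) = -93*(-(-6*⅙ - 1) + 6) = -93*(-(-1 - 1) + 6) = -93*(-1*(-2) + 6) = -93*(2 + 6) = -93*8 = -744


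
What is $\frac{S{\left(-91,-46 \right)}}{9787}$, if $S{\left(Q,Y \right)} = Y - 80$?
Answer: $- \frac{126}{9787} \approx -0.012874$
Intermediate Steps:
$S{\left(Q,Y \right)} = -80 + Y$
$\frac{S{\left(-91,-46 \right)}}{9787} = \frac{-80 - 46}{9787} = \left(-126\right) \frac{1}{9787} = - \frac{126}{9787}$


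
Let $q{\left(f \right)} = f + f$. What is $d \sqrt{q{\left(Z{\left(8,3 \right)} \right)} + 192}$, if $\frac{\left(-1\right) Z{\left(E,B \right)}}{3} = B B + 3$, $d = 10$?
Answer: $20 \sqrt{30} \approx 109.54$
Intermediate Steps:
$Z{\left(E,B \right)} = -9 - 3 B^{2}$ ($Z{\left(E,B \right)} = - 3 \left(B B + 3\right) = - 3 \left(B^{2} + 3\right) = - 3 \left(3 + B^{2}\right) = -9 - 3 B^{2}$)
$q{\left(f \right)} = 2 f$
$d \sqrt{q{\left(Z{\left(8,3 \right)} \right)} + 192} = 10 \sqrt{2 \left(-9 - 3 \cdot 3^{2}\right) + 192} = 10 \sqrt{2 \left(-9 - 27\right) + 192} = 10 \sqrt{2 \left(-36\right) + 192} = 10 \sqrt{-72 + 192} = 10 \sqrt{120} = 10 \cdot 2 \sqrt{30} = 20 \sqrt{30}$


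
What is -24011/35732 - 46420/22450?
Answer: -219772639/80218340 ≈ -2.7397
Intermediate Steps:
-24011/35732 - 46420/22450 = -24011*1/35732 - 46420*1/22450 = -24011/35732 - 4642/2245 = -219772639/80218340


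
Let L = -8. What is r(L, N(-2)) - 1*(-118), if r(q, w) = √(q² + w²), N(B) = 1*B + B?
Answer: 118 + 4*√5 ≈ 126.94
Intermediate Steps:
N(B) = 2*B (N(B) = B + B = 2*B)
r(L, N(-2)) - 1*(-118) = √((-8)² + (2*(-2))²) - 1*(-118) = √(64 + (-4)²) + 118 = √(64 + 16) + 118 = √80 + 118 = 4*√5 + 118 = 118 + 4*√5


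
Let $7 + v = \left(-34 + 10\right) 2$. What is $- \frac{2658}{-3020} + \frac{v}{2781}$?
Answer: $\frac{3612899}{4199310} \approx 0.86036$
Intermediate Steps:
$v = -55$ ($v = -7 + \left(-34 + 10\right) 2 = -7 - 48 = -55$)
$- \frac{2658}{-3020} + \frac{v}{2781} = - \frac{2658}{-3020} - \frac{55}{2781} = \left(-2658\right) \left(- \frac{1}{3020}\right) - \frac{55}{2781} = \frac{1329}{1510} - \frac{55}{2781} = \frac{3612899}{4199310}$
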